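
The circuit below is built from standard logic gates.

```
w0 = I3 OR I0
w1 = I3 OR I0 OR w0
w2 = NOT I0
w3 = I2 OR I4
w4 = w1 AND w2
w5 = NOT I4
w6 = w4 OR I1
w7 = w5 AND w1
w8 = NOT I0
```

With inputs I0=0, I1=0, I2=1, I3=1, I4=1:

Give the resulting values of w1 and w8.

w1 = 1, w8 = 1

w0 = I3 OR I0 = 1 OR 0 = 1
w1 = I3 OR I0 OR w0 = 1 OR 0 OR 1 = 1
w8 = NOT I0 = NOT 0 = 1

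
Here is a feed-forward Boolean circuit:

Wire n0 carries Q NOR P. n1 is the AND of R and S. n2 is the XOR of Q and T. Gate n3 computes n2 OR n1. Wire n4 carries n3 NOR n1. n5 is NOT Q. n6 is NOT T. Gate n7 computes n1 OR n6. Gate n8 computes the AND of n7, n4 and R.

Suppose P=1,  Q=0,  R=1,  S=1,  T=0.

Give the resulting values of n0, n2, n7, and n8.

n0 = 0; n2 = 0; n7 = 1; n8 = 0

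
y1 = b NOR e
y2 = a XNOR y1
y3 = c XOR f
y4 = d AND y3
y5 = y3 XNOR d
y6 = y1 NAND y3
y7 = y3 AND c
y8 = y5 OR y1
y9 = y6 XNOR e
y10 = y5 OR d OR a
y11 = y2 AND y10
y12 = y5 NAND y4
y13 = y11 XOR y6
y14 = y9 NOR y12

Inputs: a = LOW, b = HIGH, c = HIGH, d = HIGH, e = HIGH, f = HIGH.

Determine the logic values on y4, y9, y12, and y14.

y1 = b NOR e = HIGH NOR HIGH = LOW
y3 = c XOR f = HIGH XOR HIGH = LOW
y4 = d AND y3 = HIGH AND LOW = LOW
y5 = y3 XNOR d = LOW XNOR HIGH = LOW
y6 = y1 NAND y3 = LOW NAND LOW = HIGH
y9 = y6 XNOR e = HIGH XNOR HIGH = HIGH
y12 = y5 NAND y4 = LOW NAND LOW = HIGH
y14 = y9 NOR y12 = HIGH NOR HIGH = LOW

y4 = LOW  y9 = HIGH  y12 = HIGH  y14 = LOW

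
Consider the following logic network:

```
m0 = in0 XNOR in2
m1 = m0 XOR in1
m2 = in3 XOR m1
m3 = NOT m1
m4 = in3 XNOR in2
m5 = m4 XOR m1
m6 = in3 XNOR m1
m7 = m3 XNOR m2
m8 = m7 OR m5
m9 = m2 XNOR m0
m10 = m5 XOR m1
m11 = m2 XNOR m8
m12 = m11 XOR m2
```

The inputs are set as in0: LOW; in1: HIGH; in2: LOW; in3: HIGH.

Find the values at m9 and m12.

m0 = in0 XNOR in2 = LOW XNOR LOW = HIGH
m1 = m0 XOR in1 = HIGH XOR HIGH = LOW
m2 = in3 XOR m1 = HIGH XOR LOW = HIGH
m3 = NOT m1 = NOT LOW = HIGH
m4 = in3 XNOR in2 = HIGH XNOR LOW = LOW
m5 = m4 XOR m1 = LOW XOR LOW = LOW
m7 = m3 XNOR m2 = HIGH XNOR HIGH = HIGH
m8 = m7 OR m5 = HIGH OR LOW = HIGH
m9 = m2 XNOR m0 = HIGH XNOR HIGH = HIGH
m11 = m2 XNOR m8 = HIGH XNOR HIGH = HIGH
m12 = m11 XOR m2 = HIGH XOR HIGH = LOW

m9 = HIGH, m12 = LOW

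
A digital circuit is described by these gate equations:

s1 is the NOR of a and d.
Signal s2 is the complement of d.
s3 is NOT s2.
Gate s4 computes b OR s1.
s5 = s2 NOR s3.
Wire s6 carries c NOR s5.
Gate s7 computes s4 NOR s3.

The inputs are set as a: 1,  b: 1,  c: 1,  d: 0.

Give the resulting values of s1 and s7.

s1 = a NOR d = 1 NOR 0 = 0
s2 = NOT d = NOT 0 = 1
s3 = NOT s2 = NOT 1 = 0
s4 = b OR s1 = 1 OR 0 = 1
s7 = s4 NOR s3 = 1 NOR 0 = 0

s1 = 0, s7 = 0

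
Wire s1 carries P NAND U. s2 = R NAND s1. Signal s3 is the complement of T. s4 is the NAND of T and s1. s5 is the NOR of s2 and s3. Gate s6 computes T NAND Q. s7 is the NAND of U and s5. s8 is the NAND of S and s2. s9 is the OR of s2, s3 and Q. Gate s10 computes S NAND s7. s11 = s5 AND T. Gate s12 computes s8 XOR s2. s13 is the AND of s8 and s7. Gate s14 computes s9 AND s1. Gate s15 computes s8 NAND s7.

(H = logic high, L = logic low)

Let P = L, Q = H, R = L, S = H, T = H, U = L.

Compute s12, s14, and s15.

s12 = H; s14 = H; s15 = H

s1 = P NAND U = L NAND L = H
s2 = R NAND s1 = L NAND H = H
s3 = NOT T = NOT H = L
s5 = s2 NOR s3 = H NOR L = L
s7 = U NAND s5 = L NAND L = H
s8 = S NAND s2 = H NAND H = L
s9 = s2 OR s3 OR Q = H OR L OR H = H
s12 = s8 XOR s2 = L XOR H = H
s14 = s9 AND s1 = H AND H = H
s15 = s8 NAND s7 = L NAND H = H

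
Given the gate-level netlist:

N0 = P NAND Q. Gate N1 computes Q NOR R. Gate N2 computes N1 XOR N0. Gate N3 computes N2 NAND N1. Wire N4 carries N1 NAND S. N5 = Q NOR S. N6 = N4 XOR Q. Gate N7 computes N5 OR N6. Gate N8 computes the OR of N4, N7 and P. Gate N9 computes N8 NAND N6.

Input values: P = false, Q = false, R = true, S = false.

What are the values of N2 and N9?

N2 = true, N9 = false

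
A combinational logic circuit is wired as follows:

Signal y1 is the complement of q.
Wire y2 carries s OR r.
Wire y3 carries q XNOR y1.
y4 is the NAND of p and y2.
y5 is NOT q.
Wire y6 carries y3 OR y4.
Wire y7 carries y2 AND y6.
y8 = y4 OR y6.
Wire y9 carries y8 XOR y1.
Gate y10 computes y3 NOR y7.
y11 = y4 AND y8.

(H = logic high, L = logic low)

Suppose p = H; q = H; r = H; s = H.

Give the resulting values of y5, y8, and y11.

y5 = L, y8 = L, y11 = L

y1 = NOT q = NOT H = L
y2 = s OR r = H OR H = H
y3 = q XNOR y1 = H XNOR L = L
y4 = p NAND y2 = H NAND H = L
y5 = NOT q = NOT H = L
y6 = y3 OR y4 = L OR L = L
y8 = y4 OR y6 = L OR L = L
y11 = y4 AND y8 = L AND L = L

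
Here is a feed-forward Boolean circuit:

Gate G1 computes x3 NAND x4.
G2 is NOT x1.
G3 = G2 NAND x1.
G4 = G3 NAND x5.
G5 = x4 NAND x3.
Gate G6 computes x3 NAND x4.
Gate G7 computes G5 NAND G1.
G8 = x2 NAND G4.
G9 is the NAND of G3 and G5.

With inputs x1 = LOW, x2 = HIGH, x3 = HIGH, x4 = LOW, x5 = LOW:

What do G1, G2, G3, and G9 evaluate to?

G1 = HIGH; G2 = HIGH; G3 = HIGH; G9 = LOW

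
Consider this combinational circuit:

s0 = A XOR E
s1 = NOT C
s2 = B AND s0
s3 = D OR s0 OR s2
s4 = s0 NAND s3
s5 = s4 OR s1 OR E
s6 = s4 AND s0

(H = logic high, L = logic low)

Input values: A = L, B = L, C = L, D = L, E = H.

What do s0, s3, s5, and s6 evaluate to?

s0 = A XOR E = L XOR H = H
s1 = NOT C = NOT L = H
s2 = B AND s0 = L AND H = L
s3 = D OR s0 OR s2 = L OR H OR L = H
s4 = s0 NAND s3 = H NAND H = L
s5 = s4 OR s1 OR E = L OR H OR H = H
s6 = s4 AND s0 = L AND H = L

s0 = H; s3 = H; s5 = H; s6 = L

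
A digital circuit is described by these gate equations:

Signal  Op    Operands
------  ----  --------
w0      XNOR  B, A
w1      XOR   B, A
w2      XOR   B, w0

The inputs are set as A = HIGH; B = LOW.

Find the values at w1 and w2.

w1 = HIGH  w2 = LOW

w0 = B XNOR A = LOW XNOR HIGH = LOW
w1 = B XOR A = LOW XOR HIGH = HIGH
w2 = B XOR w0 = LOW XOR LOW = LOW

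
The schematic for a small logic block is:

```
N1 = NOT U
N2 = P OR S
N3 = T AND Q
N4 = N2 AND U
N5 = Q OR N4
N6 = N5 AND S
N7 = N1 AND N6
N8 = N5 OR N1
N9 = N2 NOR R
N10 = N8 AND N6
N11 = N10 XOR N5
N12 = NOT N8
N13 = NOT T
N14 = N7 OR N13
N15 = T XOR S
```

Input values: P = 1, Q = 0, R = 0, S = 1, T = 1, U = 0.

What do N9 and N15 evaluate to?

N9 = 0; N15 = 0

N2 = P OR S = 1 OR 1 = 1
N9 = N2 NOR R = 1 NOR 0 = 0
N15 = T XOR S = 1 XOR 1 = 0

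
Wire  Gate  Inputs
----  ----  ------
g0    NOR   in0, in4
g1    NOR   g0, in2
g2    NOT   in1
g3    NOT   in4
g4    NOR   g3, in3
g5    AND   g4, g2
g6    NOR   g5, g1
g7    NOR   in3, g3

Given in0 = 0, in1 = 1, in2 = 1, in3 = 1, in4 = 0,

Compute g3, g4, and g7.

g3 = NOT in4 = NOT 0 = 1
g4 = g3 NOR in3 = 1 NOR 1 = 0
g7 = in3 NOR g3 = 1 NOR 1 = 0

g3 = 1  g4 = 0  g7 = 0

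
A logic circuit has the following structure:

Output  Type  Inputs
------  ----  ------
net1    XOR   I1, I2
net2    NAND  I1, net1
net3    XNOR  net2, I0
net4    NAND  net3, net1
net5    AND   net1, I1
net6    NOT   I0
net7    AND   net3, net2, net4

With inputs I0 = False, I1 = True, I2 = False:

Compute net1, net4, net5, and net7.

net1 = True  net4 = False  net5 = True  net7 = False

net1 = I1 XOR I2 = True XOR False = True
net2 = I1 NAND net1 = True NAND True = False
net3 = net2 XNOR I0 = False XNOR False = True
net4 = net3 NAND net1 = True NAND True = False
net5 = net1 AND I1 = True AND True = True
net7 = net3 AND net2 AND net4 = True AND False AND False = False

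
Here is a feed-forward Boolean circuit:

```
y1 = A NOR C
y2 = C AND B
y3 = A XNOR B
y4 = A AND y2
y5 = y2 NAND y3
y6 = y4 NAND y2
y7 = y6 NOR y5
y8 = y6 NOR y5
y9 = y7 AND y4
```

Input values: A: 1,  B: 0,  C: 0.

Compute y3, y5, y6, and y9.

y2 = C AND B = 0 AND 0 = 0
y3 = A XNOR B = 1 XNOR 0 = 0
y4 = A AND y2 = 1 AND 0 = 0
y5 = y2 NAND y3 = 0 NAND 0 = 1
y6 = y4 NAND y2 = 0 NAND 0 = 1
y7 = y6 NOR y5 = 1 NOR 1 = 0
y9 = y7 AND y4 = 0 AND 0 = 0

y3 = 0, y5 = 1, y6 = 1, y9 = 0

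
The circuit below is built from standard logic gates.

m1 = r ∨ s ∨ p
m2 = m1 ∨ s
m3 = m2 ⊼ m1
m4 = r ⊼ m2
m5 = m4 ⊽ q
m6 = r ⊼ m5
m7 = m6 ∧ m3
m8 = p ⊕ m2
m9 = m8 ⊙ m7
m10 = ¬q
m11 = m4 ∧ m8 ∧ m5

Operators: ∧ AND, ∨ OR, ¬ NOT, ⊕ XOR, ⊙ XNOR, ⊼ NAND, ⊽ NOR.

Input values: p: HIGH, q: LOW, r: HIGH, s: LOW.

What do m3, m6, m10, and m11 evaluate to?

m3 = LOW  m6 = LOW  m10 = HIGH  m11 = LOW

m1 = r OR s OR p = HIGH OR LOW OR HIGH = HIGH
m2 = m1 OR s = HIGH OR LOW = HIGH
m3 = m2 NAND m1 = HIGH NAND HIGH = LOW
m4 = r NAND m2 = HIGH NAND HIGH = LOW
m5 = m4 NOR q = LOW NOR LOW = HIGH
m6 = r NAND m5 = HIGH NAND HIGH = LOW
m8 = p XOR m2 = HIGH XOR HIGH = LOW
m10 = NOT q = NOT LOW = HIGH
m11 = m4 AND m8 AND m5 = LOW AND LOW AND HIGH = LOW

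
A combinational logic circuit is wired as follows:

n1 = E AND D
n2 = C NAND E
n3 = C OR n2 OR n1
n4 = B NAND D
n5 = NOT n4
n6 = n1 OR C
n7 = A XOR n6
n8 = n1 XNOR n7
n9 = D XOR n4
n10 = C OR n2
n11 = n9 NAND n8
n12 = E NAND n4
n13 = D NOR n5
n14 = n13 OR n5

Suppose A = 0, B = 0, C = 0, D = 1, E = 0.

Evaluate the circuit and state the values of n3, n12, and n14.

n1 = E AND D = 0 AND 1 = 0
n2 = C NAND E = 0 NAND 0 = 1
n3 = C OR n2 OR n1 = 0 OR 1 OR 0 = 1
n4 = B NAND D = 0 NAND 1 = 1
n5 = NOT n4 = NOT 1 = 0
n12 = E NAND n4 = 0 NAND 1 = 1
n13 = D NOR n5 = 1 NOR 0 = 0
n14 = n13 OR n5 = 0 OR 0 = 0

n3 = 1  n12 = 1  n14 = 0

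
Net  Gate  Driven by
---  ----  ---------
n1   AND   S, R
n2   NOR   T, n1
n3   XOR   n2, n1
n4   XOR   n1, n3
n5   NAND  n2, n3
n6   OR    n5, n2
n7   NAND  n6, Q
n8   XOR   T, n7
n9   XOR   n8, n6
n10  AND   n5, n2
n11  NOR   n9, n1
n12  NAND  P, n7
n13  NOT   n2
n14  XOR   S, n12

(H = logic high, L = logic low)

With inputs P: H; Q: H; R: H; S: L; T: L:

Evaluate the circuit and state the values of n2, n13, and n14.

n2 = H, n13 = L, n14 = H

n1 = S AND R = L AND H = L
n2 = T NOR n1 = L NOR L = H
n3 = n2 XOR n1 = H XOR L = H
n5 = n2 NAND n3 = H NAND H = L
n6 = n5 OR n2 = L OR H = H
n7 = n6 NAND Q = H NAND H = L
n12 = P NAND n7 = H NAND L = H
n13 = NOT n2 = NOT H = L
n14 = S XOR n12 = L XOR H = H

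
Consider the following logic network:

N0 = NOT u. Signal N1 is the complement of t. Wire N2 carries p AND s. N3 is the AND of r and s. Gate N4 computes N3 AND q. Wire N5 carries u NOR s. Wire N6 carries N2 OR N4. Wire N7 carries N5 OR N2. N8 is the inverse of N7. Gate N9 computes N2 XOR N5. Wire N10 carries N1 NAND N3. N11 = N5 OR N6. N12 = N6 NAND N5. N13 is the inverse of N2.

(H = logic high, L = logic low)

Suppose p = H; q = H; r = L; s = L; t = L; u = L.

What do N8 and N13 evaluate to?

N2 = p AND s = H AND L = L
N5 = u NOR s = L NOR L = H
N7 = N5 OR N2 = H OR L = H
N8 = NOT N7 = NOT H = L
N13 = NOT N2 = NOT L = H

N8 = L  N13 = H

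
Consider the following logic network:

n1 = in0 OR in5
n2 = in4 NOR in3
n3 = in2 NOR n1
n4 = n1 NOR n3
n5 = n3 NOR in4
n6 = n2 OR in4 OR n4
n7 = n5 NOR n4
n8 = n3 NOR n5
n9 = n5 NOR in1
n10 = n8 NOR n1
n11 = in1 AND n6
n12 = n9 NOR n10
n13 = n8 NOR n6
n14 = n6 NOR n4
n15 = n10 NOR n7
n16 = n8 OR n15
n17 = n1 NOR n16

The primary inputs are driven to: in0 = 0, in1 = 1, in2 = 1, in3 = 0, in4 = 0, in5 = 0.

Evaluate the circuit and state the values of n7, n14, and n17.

n7 = 0, n14 = 0, n17 = 1

n1 = in0 OR in5 = 0 OR 0 = 0
n2 = in4 NOR in3 = 0 NOR 0 = 1
n3 = in2 NOR n1 = 1 NOR 0 = 0
n4 = n1 NOR n3 = 0 NOR 0 = 1
n5 = n3 NOR in4 = 0 NOR 0 = 1
n6 = n2 OR in4 OR n4 = 1 OR 0 OR 1 = 1
n7 = n5 NOR n4 = 1 NOR 1 = 0
n8 = n3 NOR n5 = 0 NOR 1 = 0
n10 = n8 NOR n1 = 0 NOR 0 = 1
n14 = n6 NOR n4 = 1 NOR 1 = 0
n15 = n10 NOR n7 = 1 NOR 0 = 0
n16 = n8 OR n15 = 0 OR 0 = 0
n17 = n1 NOR n16 = 0 NOR 0 = 1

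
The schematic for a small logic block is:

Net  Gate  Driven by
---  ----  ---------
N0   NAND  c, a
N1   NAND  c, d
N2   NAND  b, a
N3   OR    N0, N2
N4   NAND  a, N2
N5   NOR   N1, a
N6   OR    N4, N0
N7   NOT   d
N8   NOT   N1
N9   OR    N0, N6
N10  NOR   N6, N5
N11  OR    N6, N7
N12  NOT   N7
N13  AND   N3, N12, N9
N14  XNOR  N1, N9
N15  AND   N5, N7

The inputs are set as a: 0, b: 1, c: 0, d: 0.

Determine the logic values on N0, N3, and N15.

N0 = 1; N3 = 1; N15 = 0

N0 = c NAND a = 0 NAND 0 = 1
N1 = c NAND d = 0 NAND 0 = 1
N2 = b NAND a = 1 NAND 0 = 1
N3 = N0 OR N2 = 1 OR 1 = 1
N5 = N1 NOR a = 1 NOR 0 = 0
N7 = NOT d = NOT 0 = 1
N15 = N5 AND N7 = 0 AND 1 = 0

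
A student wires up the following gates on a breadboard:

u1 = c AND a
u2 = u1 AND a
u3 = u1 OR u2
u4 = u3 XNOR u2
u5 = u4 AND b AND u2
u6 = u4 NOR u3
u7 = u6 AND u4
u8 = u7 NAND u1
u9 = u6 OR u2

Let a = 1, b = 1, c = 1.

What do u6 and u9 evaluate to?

u1 = c AND a = 1 AND 1 = 1
u2 = u1 AND a = 1 AND 1 = 1
u3 = u1 OR u2 = 1 OR 1 = 1
u4 = u3 XNOR u2 = 1 XNOR 1 = 1
u6 = u4 NOR u3 = 1 NOR 1 = 0
u9 = u6 OR u2 = 0 OR 1 = 1

u6 = 0  u9 = 1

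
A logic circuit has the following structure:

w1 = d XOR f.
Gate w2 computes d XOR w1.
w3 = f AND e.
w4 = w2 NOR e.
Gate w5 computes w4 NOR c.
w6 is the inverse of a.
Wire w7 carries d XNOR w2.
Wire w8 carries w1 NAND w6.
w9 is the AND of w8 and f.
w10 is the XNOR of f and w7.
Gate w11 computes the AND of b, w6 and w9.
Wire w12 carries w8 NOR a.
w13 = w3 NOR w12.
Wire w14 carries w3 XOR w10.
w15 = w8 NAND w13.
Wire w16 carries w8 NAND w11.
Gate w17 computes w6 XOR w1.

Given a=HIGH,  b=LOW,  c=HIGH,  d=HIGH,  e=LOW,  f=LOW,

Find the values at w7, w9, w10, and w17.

w7 = LOW, w9 = LOW, w10 = HIGH, w17 = HIGH

w1 = d XOR f = HIGH XOR LOW = HIGH
w2 = d XOR w1 = HIGH XOR HIGH = LOW
w6 = NOT a = NOT HIGH = LOW
w7 = d XNOR w2 = HIGH XNOR LOW = LOW
w8 = w1 NAND w6 = HIGH NAND LOW = HIGH
w9 = w8 AND f = HIGH AND LOW = LOW
w10 = f XNOR w7 = LOW XNOR LOW = HIGH
w17 = w6 XOR w1 = LOW XOR HIGH = HIGH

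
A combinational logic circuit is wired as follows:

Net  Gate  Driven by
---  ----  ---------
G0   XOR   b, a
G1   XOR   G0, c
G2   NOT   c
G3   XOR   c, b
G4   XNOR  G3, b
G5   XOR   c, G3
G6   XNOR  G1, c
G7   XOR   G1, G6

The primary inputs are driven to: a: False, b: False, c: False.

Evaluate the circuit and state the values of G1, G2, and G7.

G0 = b XOR a = False XOR False = False
G1 = G0 XOR c = False XOR False = False
G2 = NOT c = NOT False = True
G6 = G1 XNOR c = False XNOR False = True
G7 = G1 XOR G6 = False XOR True = True

G1 = False  G2 = True  G7 = True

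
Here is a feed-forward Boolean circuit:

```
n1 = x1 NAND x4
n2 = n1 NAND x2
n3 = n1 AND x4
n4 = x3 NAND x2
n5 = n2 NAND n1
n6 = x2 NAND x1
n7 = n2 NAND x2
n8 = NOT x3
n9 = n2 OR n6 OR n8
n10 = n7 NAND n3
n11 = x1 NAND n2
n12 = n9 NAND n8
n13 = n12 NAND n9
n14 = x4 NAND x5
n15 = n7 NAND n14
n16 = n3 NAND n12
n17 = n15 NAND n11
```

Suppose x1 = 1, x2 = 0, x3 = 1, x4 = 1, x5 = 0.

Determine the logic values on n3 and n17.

n3 = 0; n17 = 1

n1 = x1 NAND x4 = 1 NAND 1 = 0
n2 = n1 NAND x2 = 0 NAND 0 = 1
n3 = n1 AND x4 = 0 AND 1 = 0
n7 = n2 NAND x2 = 1 NAND 0 = 1
n11 = x1 NAND n2 = 1 NAND 1 = 0
n14 = x4 NAND x5 = 1 NAND 0 = 1
n15 = n7 NAND n14 = 1 NAND 1 = 0
n17 = n15 NAND n11 = 0 NAND 0 = 1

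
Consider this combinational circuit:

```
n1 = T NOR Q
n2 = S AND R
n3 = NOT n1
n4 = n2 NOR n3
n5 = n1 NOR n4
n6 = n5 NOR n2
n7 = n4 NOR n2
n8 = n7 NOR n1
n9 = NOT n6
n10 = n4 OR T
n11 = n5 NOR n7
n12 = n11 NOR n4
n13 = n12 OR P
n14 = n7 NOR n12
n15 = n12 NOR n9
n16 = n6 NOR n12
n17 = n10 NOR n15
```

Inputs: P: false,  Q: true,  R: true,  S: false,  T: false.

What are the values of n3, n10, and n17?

n3 = true; n10 = false; n17 = true

n1 = T NOR Q = false NOR true = false
n2 = S AND R = false AND true = false
n3 = NOT n1 = NOT false = true
n4 = n2 NOR n3 = false NOR true = false
n5 = n1 NOR n4 = false NOR false = true
n6 = n5 NOR n2 = true NOR false = false
n7 = n4 NOR n2 = false NOR false = true
n9 = NOT n6 = NOT false = true
n10 = n4 OR T = false OR false = false
n11 = n5 NOR n7 = true NOR true = false
n12 = n11 NOR n4 = false NOR false = true
n15 = n12 NOR n9 = true NOR true = false
n17 = n10 NOR n15 = false NOR false = true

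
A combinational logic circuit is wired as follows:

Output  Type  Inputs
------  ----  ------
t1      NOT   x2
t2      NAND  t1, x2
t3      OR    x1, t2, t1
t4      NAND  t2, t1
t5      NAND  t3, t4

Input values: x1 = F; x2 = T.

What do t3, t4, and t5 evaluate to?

t3 = T, t4 = T, t5 = F

t1 = NOT x2 = NOT T = F
t2 = t1 NAND x2 = F NAND T = T
t3 = x1 OR t2 OR t1 = F OR T OR F = T
t4 = t2 NAND t1 = T NAND F = T
t5 = t3 NAND t4 = T NAND T = F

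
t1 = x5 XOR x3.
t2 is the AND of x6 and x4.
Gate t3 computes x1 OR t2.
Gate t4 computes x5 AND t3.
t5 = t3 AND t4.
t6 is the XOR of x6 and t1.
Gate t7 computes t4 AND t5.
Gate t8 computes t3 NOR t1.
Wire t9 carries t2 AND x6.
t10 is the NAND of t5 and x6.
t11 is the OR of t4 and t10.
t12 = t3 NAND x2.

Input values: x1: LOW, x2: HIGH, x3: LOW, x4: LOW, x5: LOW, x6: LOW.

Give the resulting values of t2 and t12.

t2 = LOW, t12 = HIGH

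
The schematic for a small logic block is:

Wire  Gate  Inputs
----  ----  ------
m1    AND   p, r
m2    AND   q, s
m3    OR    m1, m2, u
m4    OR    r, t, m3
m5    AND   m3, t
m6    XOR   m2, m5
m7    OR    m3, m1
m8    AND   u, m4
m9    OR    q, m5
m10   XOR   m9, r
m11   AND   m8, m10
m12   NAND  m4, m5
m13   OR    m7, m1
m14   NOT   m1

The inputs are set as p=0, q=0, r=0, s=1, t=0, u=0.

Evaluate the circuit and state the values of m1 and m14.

m1 = 0, m14 = 1

m1 = p AND r = 0 AND 0 = 0
m14 = NOT m1 = NOT 0 = 1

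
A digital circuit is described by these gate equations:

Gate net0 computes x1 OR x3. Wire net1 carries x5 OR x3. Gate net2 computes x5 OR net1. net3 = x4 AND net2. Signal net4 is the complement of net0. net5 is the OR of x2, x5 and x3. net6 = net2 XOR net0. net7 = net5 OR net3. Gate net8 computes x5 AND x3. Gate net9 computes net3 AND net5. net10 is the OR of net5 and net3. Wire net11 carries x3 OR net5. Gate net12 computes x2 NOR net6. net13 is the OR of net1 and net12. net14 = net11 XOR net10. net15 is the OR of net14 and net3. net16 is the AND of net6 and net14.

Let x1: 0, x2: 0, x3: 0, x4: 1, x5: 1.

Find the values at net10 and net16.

net0 = x1 OR x3 = 0 OR 0 = 0
net1 = x5 OR x3 = 1 OR 0 = 1
net2 = x5 OR net1 = 1 OR 1 = 1
net3 = x4 AND net2 = 1 AND 1 = 1
net5 = x2 OR x5 OR x3 = 0 OR 1 OR 0 = 1
net6 = net2 XOR net0 = 1 XOR 0 = 1
net10 = net5 OR net3 = 1 OR 1 = 1
net11 = x3 OR net5 = 0 OR 1 = 1
net14 = net11 XOR net10 = 1 XOR 1 = 0
net16 = net6 AND net14 = 1 AND 0 = 0

net10 = 1, net16 = 0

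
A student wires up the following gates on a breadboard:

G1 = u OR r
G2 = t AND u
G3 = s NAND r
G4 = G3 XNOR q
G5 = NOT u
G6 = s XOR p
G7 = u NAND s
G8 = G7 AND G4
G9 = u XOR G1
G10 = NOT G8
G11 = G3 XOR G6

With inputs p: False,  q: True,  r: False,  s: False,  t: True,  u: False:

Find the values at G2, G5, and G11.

G2 = False  G5 = True  G11 = True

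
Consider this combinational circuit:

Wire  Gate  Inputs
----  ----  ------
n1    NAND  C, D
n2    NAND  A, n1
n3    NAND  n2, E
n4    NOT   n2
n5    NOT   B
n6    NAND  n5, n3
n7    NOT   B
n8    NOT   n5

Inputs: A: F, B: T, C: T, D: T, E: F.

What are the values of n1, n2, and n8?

n1 = C NAND D = T NAND T = F
n2 = A NAND n1 = F NAND F = T
n5 = NOT B = NOT T = F
n8 = NOT n5 = NOT F = T

n1 = F; n2 = T; n8 = T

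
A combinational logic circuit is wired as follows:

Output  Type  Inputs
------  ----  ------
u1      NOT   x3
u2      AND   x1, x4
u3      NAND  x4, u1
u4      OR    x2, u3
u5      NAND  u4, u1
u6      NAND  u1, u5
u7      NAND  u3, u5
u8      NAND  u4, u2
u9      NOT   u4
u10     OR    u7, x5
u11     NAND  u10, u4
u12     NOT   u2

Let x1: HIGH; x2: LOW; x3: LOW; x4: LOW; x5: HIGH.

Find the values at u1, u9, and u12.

u1 = NOT x3 = NOT LOW = HIGH
u2 = x1 AND x4 = HIGH AND LOW = LOW
u3 = x4 NAND u1 = LOW NAND HIGH = HIGH
u4 = x2 OR u3 = LOW OR HIGH = HIGH
u9 = NOT u4 = NOT HIGH = LOW
u12 = NOT u2 = NOT LOW = HIGH

u1 = HIGH  u9 = LOW  u12 = HIGH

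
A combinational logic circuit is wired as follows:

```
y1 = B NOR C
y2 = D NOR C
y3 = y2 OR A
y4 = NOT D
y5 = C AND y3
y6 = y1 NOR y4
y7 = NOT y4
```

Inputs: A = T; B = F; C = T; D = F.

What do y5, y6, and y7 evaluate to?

y1 = B NOR C = F NOR T = F
y2 = D NOR C = F NOR T = F
y3 = y2 OR A = F OR T = T
y4 = NOT D = NOT F = T
y5 = C AND y3 = T AND T = T
y6 = y1 NOR y4 = F NOR T = F
y7 = NOT y4 = NOT T = F

y5 = T, y6 = F, y7 = F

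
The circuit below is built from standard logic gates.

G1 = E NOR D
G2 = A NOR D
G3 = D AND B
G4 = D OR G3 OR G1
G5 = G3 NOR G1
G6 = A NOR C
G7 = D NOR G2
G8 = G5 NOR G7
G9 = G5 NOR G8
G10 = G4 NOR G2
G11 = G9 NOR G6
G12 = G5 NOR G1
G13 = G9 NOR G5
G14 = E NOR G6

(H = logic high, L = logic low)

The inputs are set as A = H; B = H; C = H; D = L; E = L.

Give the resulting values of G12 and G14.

G1 = E NOR D = L NOR L = H
G3 = D AND B = L AND H = L
G5 = G3 NOR G1 = L NOR H = L
G6 = A NOR C = H NOR H = L
G12 = G5 NOR G1 = L NOR H = L
G14 = E NOR G6 = L NOR L = H

G12 = L  G14 = H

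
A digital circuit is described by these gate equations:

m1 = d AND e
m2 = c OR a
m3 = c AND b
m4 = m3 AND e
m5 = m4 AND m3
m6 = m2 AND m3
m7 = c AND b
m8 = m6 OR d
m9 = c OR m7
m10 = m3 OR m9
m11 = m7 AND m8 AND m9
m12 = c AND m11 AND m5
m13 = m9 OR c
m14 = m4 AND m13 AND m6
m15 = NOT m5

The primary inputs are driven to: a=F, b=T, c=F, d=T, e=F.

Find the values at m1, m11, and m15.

m1 = F; m11 = F; m15 = T

m1 = d AND e = T AND F = F
m2 = c OR a = F OR F = F
m3 = c AND b = F AND T = F
m4 = m3 AND e = F AND F = F
m5 = m4 AND m3 = F AND F = F
m6 = m2 AND m3 = F AND F = F
m7 = c AND b = F AND T = F
m8 = m6 OR d = F OR T = T
m9 = c OR m7 = F OR F = F
m11 = m7 AND m8 AND m9 = F AND T AND F = F
m15 = NOT m5 = NOT F = T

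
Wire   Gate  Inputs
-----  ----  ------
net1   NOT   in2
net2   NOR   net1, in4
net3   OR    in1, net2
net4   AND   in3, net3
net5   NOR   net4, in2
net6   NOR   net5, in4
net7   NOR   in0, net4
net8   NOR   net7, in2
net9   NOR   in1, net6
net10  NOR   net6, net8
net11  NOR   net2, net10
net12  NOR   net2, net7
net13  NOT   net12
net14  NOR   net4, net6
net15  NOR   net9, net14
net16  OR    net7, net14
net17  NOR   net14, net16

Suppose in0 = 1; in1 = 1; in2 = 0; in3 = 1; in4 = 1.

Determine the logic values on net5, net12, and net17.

net1 = NOT in2 = NOT 0 = 1
net2 = net1 NOR in4 = 1 NOR 1 = 0
net3 = in1 OR net2 = 1 OR 0 = 1
net4 = in3 AND net3 = 1 AND 1 = 1
net5 = net4 NOR in2 = 1 NOR 0 = 0
net6 = net5 NOR in4 = 0 NOR 1 = 0
net7 = in0 NOR net4 = 1 NOR 1 = 0
net12 = net2 NOR net7 = 0 NOR 0 = 1
net14 = net4 NOR net6 = 1 NOR 0 = 0
net16 = net7 OR net14 = 0 OR 0 = 0
net17 = net14 NOR net16 = 0 NOR 0 = 1

net5 = 0, net12 = 1, net17 = 1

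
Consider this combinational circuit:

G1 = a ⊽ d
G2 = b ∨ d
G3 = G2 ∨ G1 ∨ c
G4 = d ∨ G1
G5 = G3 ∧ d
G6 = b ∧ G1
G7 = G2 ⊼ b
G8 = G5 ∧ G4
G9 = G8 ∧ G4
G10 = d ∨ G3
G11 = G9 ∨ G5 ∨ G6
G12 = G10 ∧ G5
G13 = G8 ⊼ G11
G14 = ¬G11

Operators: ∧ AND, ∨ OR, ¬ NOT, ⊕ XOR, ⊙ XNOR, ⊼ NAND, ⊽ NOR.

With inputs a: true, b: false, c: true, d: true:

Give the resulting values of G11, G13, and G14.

G11 = true, G13 = false, G14 = false

G1 = a NOR d = true NOR true = false
G2 = b OR d = false OR true = true
G3 = G2 OR G1 OR c = true OR false OR true = true
G4 = d OR G1 = true OR false = true
G5 = G3 AND d = true AND true = true
G6 = b AND G1 = false AND false = false
G8 = G5 AND G4 = true AND true = true
G9 = G8 AND G4 = true AND true = true
G11 = G9 OR G5 OR G6 = true OR true OR false = true
G13 = G8 NAND G11 = true NAND true = false
G14 = NOT G11 = NOT true = false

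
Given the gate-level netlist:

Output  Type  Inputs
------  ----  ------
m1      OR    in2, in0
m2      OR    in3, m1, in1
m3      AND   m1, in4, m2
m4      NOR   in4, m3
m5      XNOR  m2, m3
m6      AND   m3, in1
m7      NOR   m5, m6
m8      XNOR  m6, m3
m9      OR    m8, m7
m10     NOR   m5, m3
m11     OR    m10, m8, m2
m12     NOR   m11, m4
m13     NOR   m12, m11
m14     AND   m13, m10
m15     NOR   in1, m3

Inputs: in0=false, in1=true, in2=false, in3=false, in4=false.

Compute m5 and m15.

m5 = false; m15 = false

m1 = in2 OR in0 = false OR false = false
m2 = in3 OR m1 OR in1 = false OR false OR true = true
m3 = m1 AND in4 AND m2 = false AND false AND true = false
m5 = m2 XNOR m3 = true XNOR false = false
m15 = in1 NOR m3 = true NOR false = false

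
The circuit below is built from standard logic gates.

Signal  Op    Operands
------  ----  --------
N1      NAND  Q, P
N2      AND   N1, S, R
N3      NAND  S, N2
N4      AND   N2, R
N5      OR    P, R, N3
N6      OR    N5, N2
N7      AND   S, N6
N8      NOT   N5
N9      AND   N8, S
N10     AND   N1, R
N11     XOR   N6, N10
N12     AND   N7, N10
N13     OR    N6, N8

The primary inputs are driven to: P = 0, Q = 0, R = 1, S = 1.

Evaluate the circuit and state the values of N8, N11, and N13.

N1 = Q NAND P = 0 NAND 0 = 1
N2 = N1 AND S AND R = 1 AND 1 AND 1 = 1
N3 = S NAND N2 = 1 NAND 1 = 0
N5 = P OR R OR N3 = 0 OR 1 OR 0 = 1
N6 = N5 OR N2 = 1 OR 1 = 1
N8 = NOT N5 = NOT 1 = 0
N10 = N1 AND R = 1 AND 1 = 1
N11 = N6 XOR N10 = 1 XOR 1 = 0
N13 = N6 OR N8 = 1 OR 0 = 1

N8 = 0; N11 = 0; N13 = 1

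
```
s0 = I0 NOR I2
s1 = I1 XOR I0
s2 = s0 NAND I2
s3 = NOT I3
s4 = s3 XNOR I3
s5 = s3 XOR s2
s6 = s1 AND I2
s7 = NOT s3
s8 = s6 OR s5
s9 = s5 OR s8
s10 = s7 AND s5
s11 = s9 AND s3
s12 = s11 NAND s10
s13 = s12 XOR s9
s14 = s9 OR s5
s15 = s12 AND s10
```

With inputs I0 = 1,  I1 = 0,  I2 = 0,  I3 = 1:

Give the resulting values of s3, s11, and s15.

s0 = I0 NOR I2 = 1 NOR 0 = 0
s1 = I1 XOR I0 = 0 XOR 1 = 1
s2 = s0 NAND I2 = 0 NAND 0 = 1
s3 = NOT I3 = NOT 1 = 0
s5 = s3 XOR s2 = 0 XOR 1 = 1
s6 = s1 AND I2 = 1 AND 0 = 0
s7 = NOT s3 = NOT 0 = 1
s8 = s6 OR s5 = 0 OR 1 = 1
s9 = s5 OR s8 = 1 OR 1 = 1
s10 = s7 AND s5 = 1 AND 1 = 1
s11 = s9 AND s3 = 1 AND 0 = 0
s12 = s11 NAND s10 = 0 NAND 1 = 1
s15 = s12 AND s10 = 1 AND 1 = 1

s3 = 0  s11 = 0  s15 = 1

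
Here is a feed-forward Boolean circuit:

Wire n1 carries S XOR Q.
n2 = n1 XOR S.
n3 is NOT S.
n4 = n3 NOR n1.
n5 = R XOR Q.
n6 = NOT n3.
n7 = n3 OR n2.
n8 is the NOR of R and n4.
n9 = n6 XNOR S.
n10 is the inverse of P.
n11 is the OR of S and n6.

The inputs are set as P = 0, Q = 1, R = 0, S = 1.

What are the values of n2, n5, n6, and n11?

n1 = S XOR Q = 1 XOR 1 = 0
n2 = n1 XOR S = 0 XOR 1 = 1
n3 = NOT S = NOT 1 = 0
n5 = R XOR Q = 0 XOR 1 = 1
n6 = NOT n3 = NOT 0 = 1
n11 = S OR n6 = 1 OR 1 = 1

n2 = 1  n5 = 1  n6 = 1  n11 = 1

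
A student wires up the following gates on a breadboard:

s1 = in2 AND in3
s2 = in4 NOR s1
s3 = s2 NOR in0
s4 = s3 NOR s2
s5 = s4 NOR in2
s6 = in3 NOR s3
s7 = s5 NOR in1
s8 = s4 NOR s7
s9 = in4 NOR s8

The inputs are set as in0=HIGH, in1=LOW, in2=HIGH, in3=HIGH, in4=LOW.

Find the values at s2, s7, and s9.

s2 = LOW, s7 = HIGH, s9 = HIGH

s1 = in2 AND in3 = HIGH AND HIGH = HIGH
s2 = in4 NOR s1 = LOW NOR HIGH = LOW
s3 = s2 NOR in0 = LOW NOR HIGH = LOW
s4 = s3 NOR s2 = LOW NOR LOW = HIGH
s5 = s4 NOR in2 = HIGH NOR HIGH = LOW
s7 = s5 NOR in1 = LOW NOR LOW = HIGH
s8 = s4 NOR s7 = HIGH NOR HIGH = LOW
s9 = in4 NOR s8 = LOW NOR LOW = HIGH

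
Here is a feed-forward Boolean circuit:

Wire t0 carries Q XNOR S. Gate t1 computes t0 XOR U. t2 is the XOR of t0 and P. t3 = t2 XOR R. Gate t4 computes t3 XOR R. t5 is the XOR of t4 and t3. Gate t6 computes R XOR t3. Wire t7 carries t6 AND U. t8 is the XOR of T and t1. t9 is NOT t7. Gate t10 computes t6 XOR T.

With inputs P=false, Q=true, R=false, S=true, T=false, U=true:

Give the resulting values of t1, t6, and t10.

t1 = false; t6 = true; t10 = true

t0 = Q XNOR S = true XNOR true = true
t1 = t0 XOR U = true XOR true = false
t2 = t0 XOR P = true XOR false = true
t3 = t2 XOR R = true XOR false = true
t6 = R XOR t3 = false XOR true = true
t10 = t6 XOR T = true XOR false = true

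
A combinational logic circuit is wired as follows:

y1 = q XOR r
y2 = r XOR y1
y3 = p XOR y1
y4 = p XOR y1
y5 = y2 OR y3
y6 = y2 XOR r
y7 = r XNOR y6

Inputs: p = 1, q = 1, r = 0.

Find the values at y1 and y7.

y1 = 1, y7 = 0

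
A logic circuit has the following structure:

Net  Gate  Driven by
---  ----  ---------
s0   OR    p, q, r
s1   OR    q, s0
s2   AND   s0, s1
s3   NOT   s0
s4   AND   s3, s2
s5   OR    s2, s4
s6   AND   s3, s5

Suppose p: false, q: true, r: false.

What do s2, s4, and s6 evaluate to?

s2 = true, s4 = false, s6 = false

s0 = p OR q OR r = false OR true OR false = true
s1 = q OR s0 = true OR true = true
s2 = s0 AND s1 = true AND true = true
s3 = NOT s0 = NOT true = false
s4 = s3 AND s2 = false AND true = false
s5 = s2 OR s4 = true OR false = true
s6 = s3 AND s5 = false AND true = false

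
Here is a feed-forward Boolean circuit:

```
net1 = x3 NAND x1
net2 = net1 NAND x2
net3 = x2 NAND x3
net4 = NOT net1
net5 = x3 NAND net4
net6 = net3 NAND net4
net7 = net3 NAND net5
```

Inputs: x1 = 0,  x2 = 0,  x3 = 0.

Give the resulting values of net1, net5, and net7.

net1 = x3 NAND x1 = 0 NAND 0 = 1
net3 = x2 NAND x3 = 0 NAND 0 = 1
net4 = NOT net1 = NOT 1 = 0
net5 = x3 NAND net4 = 0 NAND 0 = 1
net7 = net3 NAND net5 = 1 NAND 1 = 0

net1 = 1, net5 = 1, net7 = 0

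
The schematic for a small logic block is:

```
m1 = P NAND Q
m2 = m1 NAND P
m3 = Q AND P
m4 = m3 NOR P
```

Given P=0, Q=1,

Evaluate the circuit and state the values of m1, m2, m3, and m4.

m1 = 1  m2 = 1  m3 = 0  m4 = 1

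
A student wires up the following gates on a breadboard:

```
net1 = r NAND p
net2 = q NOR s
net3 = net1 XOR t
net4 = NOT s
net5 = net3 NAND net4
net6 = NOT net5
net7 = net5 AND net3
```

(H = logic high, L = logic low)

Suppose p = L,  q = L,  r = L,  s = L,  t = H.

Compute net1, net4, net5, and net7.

net1 = H, net4 = H, net5 = H, net7 = L

net1 = r NAND p = L NAND L = H
net3 = net1 XOR t = H XOR H = L
net4 = NOT s = NOT L = H
net5 = net3 NAND net4 = L NAND H = H
net7 = net5 AND net3 = H AND L = L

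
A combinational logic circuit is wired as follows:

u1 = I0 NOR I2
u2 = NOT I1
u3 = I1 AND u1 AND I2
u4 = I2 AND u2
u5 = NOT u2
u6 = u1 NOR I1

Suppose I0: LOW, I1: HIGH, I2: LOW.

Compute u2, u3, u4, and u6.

u1 = I0 NOR I2 = LOW NOR LOW = HIGH
u2 = NOT I1 = NOT HIGH = LOW
u3 = I1 AND u1 AND I2 = HIGH AND HIGH AND LOW = LOW
u4 = I2 AND u2 = LOW AND LOW = LOW
u6 = u1 NOR I1 = HIGH NOR HIGH = LOW

u2 = LOW, u3 = LOW, u4 = LOW, u6 = LOW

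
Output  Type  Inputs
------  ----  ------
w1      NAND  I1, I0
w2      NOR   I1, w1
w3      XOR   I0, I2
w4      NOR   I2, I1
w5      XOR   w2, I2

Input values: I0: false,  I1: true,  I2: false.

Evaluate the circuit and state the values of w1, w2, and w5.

w1 = I1 NAND I0 = true NAND false = true
w2 = I1 NOR w1 = true NOR true = false
w5 = w2 XOR I2 = false XOR false = false

w1 = true; w2 = false; w5 = false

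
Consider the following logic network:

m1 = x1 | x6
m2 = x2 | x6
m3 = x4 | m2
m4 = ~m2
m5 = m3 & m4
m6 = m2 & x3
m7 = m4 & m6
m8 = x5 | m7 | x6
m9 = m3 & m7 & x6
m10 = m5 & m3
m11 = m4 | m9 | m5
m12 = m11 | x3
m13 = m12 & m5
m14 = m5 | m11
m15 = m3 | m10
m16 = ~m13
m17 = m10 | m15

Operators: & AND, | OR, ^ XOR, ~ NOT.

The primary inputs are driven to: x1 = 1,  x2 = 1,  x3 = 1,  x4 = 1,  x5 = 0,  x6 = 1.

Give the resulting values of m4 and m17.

m4 = 0, m17 = 1

m2 = x2 OR x6 = 1 OR 1 = 1
m3 = x4 OR m2 = 1 OR 1 = 1
m4 = NOT m2 = NOT 1 = 0
m5 = m3 AND m4 = 1 AND 0 = 0
m10 = m5 AND m3 = 0 AND 1 = 0
m15 = m3 OR m10 = 1 OR 0 = 1
m17 = m10 OR m15 = 0 OR 1 = 1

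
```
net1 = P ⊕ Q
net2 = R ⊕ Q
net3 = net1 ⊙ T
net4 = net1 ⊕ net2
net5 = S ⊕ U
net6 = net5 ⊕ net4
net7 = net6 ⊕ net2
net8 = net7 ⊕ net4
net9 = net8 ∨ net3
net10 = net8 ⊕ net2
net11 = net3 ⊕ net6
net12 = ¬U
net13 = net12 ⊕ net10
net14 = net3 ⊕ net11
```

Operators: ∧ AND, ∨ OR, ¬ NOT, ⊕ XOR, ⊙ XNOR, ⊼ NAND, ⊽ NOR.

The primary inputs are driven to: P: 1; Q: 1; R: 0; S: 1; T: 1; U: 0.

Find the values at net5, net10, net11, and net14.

net1 = P XOR Q = 1 XOR 1 = 0
net2 = R XOR Q = 0 XOR 1 = 1
net3 = net1 XNOR T = 0 XNOR 1 = 0
net4 = net1 XOR net2 = 0 XOR 1 = 1
net5 = S XOR U = 1 XOR 0 = 1
net6 = net5 XOR net4 = 1 XOR 1 = 0
net7 = net6 XOR net2 = 0 XOR 1 = 1
net8 = net7 XOR net4 = 1 XOR 1 = 0
net10 = net8 XOR net2 = 0 XOR 1 = 1
net11 = net3 XOR net6 = 0 XOR 0 = 0
net14 = net3 XOR net11 = 0 XOR 0 = 0

net5 = 1, net10 = 1, net11 = 0, net14 = 0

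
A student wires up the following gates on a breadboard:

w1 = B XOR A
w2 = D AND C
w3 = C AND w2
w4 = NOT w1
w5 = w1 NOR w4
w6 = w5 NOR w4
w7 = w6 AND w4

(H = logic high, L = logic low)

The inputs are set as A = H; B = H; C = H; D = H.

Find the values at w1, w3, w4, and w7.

w1 = B XOR A = H XOR H = L
w2 = D AND C = H AND H = H
w3 = C AND w2 = H AND H = H
w4 = NOT w1 = NOT L = H
w5 = w1 NOR w4 = L NOR H = L
w6 = w5 NOR w4 = L NOR H = L
w7 = w6 AND w4 = L AND H = L

w1 = L  w3 = H  w4 = H  w7 = L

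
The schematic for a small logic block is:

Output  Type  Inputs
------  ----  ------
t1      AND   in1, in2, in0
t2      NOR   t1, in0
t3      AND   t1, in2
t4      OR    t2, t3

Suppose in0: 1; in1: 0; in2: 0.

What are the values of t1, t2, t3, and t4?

t1 = in1 AND in2 AND in0 = 0 AND 0 AND 1 = 0
t2 = t1 NOR in0 = 0 NOR 1 = 0
t3 = t1 AND in2 = 0 AND 0 = 0
t4 = t2 OR t3 = 0 OR 0 = 0

t1 = 0, t2 = 0, t3 = 0, t4 = 0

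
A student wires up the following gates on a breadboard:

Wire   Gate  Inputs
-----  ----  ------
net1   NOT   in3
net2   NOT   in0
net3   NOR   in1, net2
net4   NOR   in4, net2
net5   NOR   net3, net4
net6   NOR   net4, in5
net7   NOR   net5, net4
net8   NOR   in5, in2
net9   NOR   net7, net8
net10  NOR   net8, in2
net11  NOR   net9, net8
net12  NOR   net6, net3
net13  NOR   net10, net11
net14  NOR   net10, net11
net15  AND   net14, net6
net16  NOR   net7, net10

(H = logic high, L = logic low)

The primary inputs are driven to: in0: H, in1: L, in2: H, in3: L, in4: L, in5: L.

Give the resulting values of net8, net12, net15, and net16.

net8 = L  net12 = L  net15 = L  net16 = H

net2 = NOT in0 = NOT H = L
net3 = in1 NOR net2 = L NOR L = H
net4 = in4 NOR net2 = L NOR L = H
net5 = net3 NOR net4 = H NOR H = L
net6 = net4 NOR in5 = H NOR L = L
net7 = net5 NOR net4 = L NOR H = L
net8 = in5 NOR in2 = L NOR H = L
net9 = net7 NOR net8 = L NOR L = H
net10 = net8 NOR in2 = L NOR H = L
net11 = net9 NOR net8 = H NOR L = L
net12 = net6 NOR net3 = L NOR H = L
net14 = net10 NOR net11 = L NOR L = H
net15 = net14 AND net6 = H AND L = L
net16 = net7 NOR net10 = L NOR L = H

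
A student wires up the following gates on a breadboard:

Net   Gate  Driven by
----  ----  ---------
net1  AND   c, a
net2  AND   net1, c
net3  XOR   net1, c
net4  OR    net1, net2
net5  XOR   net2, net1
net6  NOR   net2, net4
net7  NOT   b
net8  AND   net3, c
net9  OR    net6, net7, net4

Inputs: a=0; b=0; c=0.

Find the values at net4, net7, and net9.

net1 = c AND a = 0 AND 0 = 0
net2 = net1 AND c = 0 AND 0 = 0
net4 = net1 OR net2 = 0 OR 0 = 0
net6 = net2 NOR net4 = 0 NOR 0 = 1
net7 = NOT b = NOT 0 = 1
net9 = net6 OR net7 OR net4 = 1 OR 1 OR 0 = 1

net4 = 0, net7 = 1, net9 = 1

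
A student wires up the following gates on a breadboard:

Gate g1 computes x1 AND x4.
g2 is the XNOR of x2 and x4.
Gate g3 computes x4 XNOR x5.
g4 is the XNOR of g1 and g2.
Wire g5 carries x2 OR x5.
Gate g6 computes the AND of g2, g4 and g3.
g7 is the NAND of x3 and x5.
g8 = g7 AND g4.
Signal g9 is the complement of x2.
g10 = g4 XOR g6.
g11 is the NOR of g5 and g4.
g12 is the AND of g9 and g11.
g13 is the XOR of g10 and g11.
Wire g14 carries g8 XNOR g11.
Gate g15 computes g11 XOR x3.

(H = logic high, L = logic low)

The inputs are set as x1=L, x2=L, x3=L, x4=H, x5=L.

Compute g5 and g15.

g1 = x1 AND x4 = L AND H = L
g2 = x2 XNOR x4 = L XNOR H = L
g4 = g1 XNOR g2 = L XNOR L = H
g5 = x2 OR x5 = L OR L = L
g11 = g5 NOR g4 = L NOR H = L
g15 = g11 XOR x3 = L XOR L = L

g5 = L, g15 = L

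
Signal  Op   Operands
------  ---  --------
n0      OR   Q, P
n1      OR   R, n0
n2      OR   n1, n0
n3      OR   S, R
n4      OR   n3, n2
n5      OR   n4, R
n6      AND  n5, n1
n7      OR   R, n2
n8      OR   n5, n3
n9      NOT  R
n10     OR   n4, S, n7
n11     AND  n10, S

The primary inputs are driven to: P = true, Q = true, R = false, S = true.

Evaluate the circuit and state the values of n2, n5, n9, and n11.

n2 = true, n5 = true, n9 = true, n11 = true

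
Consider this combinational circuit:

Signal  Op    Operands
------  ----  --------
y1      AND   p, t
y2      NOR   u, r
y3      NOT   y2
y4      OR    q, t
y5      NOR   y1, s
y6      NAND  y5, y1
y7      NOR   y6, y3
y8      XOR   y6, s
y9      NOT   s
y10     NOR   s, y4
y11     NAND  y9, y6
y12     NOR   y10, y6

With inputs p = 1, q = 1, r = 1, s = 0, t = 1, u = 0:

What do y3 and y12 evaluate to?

y1 = p AND t = 1 AND 1 = 1
y2 = u NOR r = 0 NOR 1 = 0
y3 = NOT y2 = NOT 0 = 1
y4 = q OR t = 1 OR 1 = 1
y5 = y1 NOR s = 1 NOR 0 = 0
y6 = y5 NAND y1 = 0 NAND 1 = 1
y10 = s NOR y4 = 0 NOR 1 = 0
y12 = y10 NOR y6 = 0 NOR 1 = 0

y3 = 1; y12 = 0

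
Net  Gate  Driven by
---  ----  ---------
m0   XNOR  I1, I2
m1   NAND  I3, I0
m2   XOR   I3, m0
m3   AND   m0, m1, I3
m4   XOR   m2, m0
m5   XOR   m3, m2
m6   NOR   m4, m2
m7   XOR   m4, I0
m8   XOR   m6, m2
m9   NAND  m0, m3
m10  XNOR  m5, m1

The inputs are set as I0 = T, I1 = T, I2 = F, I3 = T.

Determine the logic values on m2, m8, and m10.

m2 = T, m8 = T, m10 = F

m0 = I1 XNOR I2 = T XNOR F = F
m1 = I3 NAND I0 = T NAND T = F
m2 = I3 XOR m0 = T XOR F = T
m3 = m0 AND m1 AND I3 = F AND F AND T = F
m4 = m2 XOR m0 = T XOR F = T
m5 = m3 XOR m2 = F XOR T = T
m6 = m4 NOR m2 = T NOR T = F
m8 = m6 XOR m2 = F XOR T = T
m10 = m5 XNOR m1 = T XNOR F = F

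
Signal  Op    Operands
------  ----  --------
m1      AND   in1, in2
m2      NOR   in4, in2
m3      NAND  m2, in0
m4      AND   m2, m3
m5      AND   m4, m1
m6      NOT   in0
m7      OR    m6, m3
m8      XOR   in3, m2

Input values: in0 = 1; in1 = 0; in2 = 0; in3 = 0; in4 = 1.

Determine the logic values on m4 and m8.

m2 = in4 NOR in2 = 1 NOR 0 = 0
m3 = m2 NAND in0 = 0 NAND 1 = 1
m4 = m2 AND m3 = 0 AND 1 = 0
m8 = in3 XOR m2 = 0 XOR 0 = 0

m4 = 0; m8 = 0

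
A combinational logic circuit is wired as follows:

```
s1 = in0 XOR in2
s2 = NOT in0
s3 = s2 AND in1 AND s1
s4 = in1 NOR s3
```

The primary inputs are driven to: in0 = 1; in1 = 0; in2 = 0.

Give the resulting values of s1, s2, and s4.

s1 = 1, s2 = 0, s4 = 1

s1 = in0 XOR in2 = 1 XOR 0 = 1
s2 = NOT in0 = NOT 1 = 0
s3 = s2 AND in1 AND s1 = 0 AND 0 AND 1 = 0
s4 = in1 NOR s3 = 0 NOR 0 = 1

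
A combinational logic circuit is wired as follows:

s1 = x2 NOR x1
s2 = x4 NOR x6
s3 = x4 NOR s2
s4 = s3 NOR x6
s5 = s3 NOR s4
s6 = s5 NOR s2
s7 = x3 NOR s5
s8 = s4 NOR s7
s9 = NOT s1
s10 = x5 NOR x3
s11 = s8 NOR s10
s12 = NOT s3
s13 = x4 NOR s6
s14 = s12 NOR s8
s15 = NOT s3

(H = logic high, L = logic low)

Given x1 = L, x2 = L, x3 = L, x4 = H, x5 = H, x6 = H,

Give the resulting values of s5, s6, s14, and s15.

s5 = H  s6 = L  s14 = L  s15 = H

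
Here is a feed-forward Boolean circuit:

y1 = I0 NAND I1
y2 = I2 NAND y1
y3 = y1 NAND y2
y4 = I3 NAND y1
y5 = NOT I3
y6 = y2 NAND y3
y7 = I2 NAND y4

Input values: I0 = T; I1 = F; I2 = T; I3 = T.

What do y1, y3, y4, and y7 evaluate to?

y1 = I0 NAND I1 = T NAND F = T
y2 = I2 NAND y1 = T NAND T = F
y3 = y1 NAND y2 = T NAND F = T
y4 = I3 NAND y1 = T NAND T = F
y7 = I2 NAND y4 = T NAND F = T

y1 = T, y3 = T, y4 = F, y7 = T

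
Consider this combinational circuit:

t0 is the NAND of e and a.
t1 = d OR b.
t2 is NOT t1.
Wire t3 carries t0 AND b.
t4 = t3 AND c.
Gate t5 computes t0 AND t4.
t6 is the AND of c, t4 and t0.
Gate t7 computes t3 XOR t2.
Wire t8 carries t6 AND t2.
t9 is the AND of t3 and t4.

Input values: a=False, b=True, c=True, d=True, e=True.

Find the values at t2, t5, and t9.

t0 = e NAND a = True NAND False = True
t1 = d OR b = True OR True = True
t2 = NOT t1 = NOT True = False
t3 = t0 AND b = True AND True = True
t4 = t3 AND c = True AND True = True
t5 = t0 AND t4 = True AND True = True
t9 = t3 AND t4 = True AND True = True

t2 = False; t5 = True; t9 = True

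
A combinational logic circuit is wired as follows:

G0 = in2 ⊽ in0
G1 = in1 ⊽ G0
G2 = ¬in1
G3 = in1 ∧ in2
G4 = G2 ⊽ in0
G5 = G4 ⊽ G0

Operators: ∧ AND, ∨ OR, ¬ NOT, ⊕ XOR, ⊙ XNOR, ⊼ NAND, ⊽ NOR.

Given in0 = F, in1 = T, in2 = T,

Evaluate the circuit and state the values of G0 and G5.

G0 = in2 NOR in0 = T NOR F = F
G2 = NOT in1 = NOT T = F
G4 = G2 NOR in0 = F NOR F = T
G5 = G4 NOR G0 = T NOR F = F

G0 = F  G5 = F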